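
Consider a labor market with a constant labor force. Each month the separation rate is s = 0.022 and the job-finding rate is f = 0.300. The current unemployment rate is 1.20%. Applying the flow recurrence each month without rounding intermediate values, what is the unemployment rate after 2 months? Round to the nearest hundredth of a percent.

Unemployment rate after two months ≈ 4.24%.

With a fixed labor force, u_{t+1} = u_t + s·(1−u_t) − f·u_t = u_t·(1−s−f) + s.
Here 1−s−f = 0.678 and s = 0.022.
u_1 = 0.012000 × 0.678 + 0.022 = 0.030136.
u_2 = 0.030136 × 0.678 + 0.022 = 0.042432.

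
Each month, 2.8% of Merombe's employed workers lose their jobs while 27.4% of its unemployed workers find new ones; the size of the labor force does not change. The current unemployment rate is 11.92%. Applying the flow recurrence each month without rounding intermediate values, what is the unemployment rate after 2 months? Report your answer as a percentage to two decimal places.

Unemployment rate after two months ≈ 10.56%.

With a fixed labor force, u_{t+1} = u_t + s·(1−u_t) − f·u_t = u_t·(1−s−f) + s.
Here 1−s−f = 0.698 and s = 0.028.
u_1 = 0.119200 × 0.698 + 0.028 = 0.111202.
u_2 = 0.111202 × 0.698 + 0.028 = 0.105619.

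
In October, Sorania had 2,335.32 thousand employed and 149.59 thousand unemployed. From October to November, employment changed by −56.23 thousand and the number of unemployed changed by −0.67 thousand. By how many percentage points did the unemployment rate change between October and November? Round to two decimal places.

October: labor force = 2,335.32 + 149.59 = 2,484.91; u = 149.59/2,484.91 = 6.02%.
November: labor force = 2,279.09 + 148.92 = 2,428.01; u = 148.92/2,428.01 = 6.13%.
Change = 6.13% − 6.02% = +0.11 pp.

The unemployment rate changed by +0.11 percentage points.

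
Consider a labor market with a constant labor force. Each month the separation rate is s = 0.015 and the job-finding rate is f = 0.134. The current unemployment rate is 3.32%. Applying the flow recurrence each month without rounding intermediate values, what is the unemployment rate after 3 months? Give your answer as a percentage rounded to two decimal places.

With a fixed labor force, u_{t+1} = u_t + s·(1−u_t) − f·u_t = u_t·(1−s−f) + s.
Here 1−s−f = 0.851 and s = 0.015.
u_1 = 0.033200 × 0.851 + 0.015 = 0.043253.
u_2 = 0.043253 × 0.851 + 0.015 = 0.051808.
u_3 = 0.051808 × 0.851 + 0.015 = 0.059089.

Unemployment rate after three months ≈ 5.91%.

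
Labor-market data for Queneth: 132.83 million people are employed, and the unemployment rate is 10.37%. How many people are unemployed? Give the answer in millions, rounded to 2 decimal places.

About 15.37 million are unemployed.

Let U be the number unemployed. The labor force is E + U, and U/(E+U) = 0.1037.
So U = 0.1037 × 132.83 / (1 − 0.1037) = 13.7745 / 0.8963 ≈ 15.37 million.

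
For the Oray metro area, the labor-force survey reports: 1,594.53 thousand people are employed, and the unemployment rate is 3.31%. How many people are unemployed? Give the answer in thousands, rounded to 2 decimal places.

About 54.59 thousand are unemployed.

Let U be the number unemployed. The labor force is E + U, and U/(E+U) = 0.0331.
So U = 0.0331 × 1,594.53 / (1 − 0.0331) = 52.7789 / 0.9669 ≈ 54.59 thousand.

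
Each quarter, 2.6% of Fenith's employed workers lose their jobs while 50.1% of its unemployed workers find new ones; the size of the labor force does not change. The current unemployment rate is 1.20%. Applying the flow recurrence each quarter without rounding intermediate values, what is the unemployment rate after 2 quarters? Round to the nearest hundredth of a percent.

With a fixed labor force, u_{t+1} = u_t + s·(1−u_t) − f·u_t = u_t·(1−s−f) + s.
Here 1−s−f = 0.473 and s = 0.026.
u_1 = 0.012000 × 0.473 + 0.026 = 0.031676.
u_2 = 0.031676 × 0.473 + 0.026 = 0.040983.

Unemployment rate after two quarters ≈ 4.10%.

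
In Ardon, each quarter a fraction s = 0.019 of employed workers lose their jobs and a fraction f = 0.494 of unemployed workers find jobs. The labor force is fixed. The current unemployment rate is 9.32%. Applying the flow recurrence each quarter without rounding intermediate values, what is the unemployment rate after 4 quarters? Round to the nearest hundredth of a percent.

Unemployment rate after four quarters ≈ 4.02%.

With a fixed labor force, u_{t+1} = u_t + s·(1−u_t) − f·u_t = u_t·(1−s−f) + s.
Here 1−s−f = 0.487 and s = 0.019.
u_1 = 0.093200 × 0.487 + 0.019 = 0.064388.
u_2 = 0.064388 × 0.487 + 0.019 = 0.050357.
u_3 = 0.050357 × 0.487 + 0.019 = 0.043524.
u_4 = 0.043524 × 0.487 + 0.019 = 0.040196.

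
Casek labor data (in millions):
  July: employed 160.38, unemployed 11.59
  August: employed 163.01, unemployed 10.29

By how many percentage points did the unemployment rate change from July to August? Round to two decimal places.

July: labor force = 160.38 + 11.59 = 171.97; u = 11.59/171.97 = 6.74%.
August: labor force = 163.01 + 10.29 = 173.30; u = 10.29/173.30 = 5.94%.
Change = 5.94% − 6.74% = −0.80 pp.

The unemployment rate changed by −0.80 percentage points.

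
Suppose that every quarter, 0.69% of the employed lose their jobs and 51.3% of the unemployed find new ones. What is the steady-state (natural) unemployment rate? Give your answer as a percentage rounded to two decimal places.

At steady state the flows balance: s·E = f·U, so U/(E+U) = s/(s+f).
u* = 0.69 / (0.69 + 51.3) = 0.69 / 51.99 = 1.33%.

Steady-state unemployment rate ≈ 1.33%.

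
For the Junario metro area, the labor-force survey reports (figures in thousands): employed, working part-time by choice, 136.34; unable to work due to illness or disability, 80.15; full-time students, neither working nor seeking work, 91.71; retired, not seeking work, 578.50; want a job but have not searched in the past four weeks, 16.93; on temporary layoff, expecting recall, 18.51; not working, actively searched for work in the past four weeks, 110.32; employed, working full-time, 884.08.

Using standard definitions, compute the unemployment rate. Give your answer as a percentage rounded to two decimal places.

Employed = 136.34 + 884.08 = 1,020.42 thousand.
Unemployed = 18.51 + 110.32 = 128.83 thousand (jobless and actively searching, or on temporary layoff).
Labor force = 1,020.42 + 128.83 = 1,149.25 thousand.
Unemployment rate = 128.83 / 1,149.25 = 11.21%.

Unemployment rate ≈ 11.21%.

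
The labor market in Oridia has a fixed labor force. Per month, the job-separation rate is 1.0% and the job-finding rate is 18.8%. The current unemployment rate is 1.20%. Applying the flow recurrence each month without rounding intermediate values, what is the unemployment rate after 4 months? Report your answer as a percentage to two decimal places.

With a fixed labor force, u_{t+1} = u_t + s·(1−u_t) − f·u_t = u_t·(1−s−f) + s.
Here 1−s−f = 0.802 and s = 0.010.
u_1 = 0.012000 × 0.802 + 0.010 = 0.019624.
u_2 = 0.019624 × 0.802 + 0.010 = 0.025738.
u_3 = 0.025738 × 0.802 + 0.010 = 0.030642.
u_4 = 0.030642 × 0.802 + 0.010 = 0.034575.

Unemployment rate after four months ≈ 3.46%.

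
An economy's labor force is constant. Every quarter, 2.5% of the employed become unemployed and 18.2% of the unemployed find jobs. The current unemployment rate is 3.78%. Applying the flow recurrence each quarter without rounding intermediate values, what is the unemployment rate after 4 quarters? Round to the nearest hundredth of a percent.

Unemployment rate after four quarters ≈ 8.80%.

With a fixed labor force, u_{t+1} = u_t + s·(1−u_t) − f·u_t = u_t·(1−s−f) + s.
Here 1−s−f = 0.793 and s = 0.025.
u_1 = 0.037800 × 0.793 + 0.025 = 0.054975.
u_2 = 0.054975 × 0.793 + 0.025 = 0.068595.
u_3 = 0.068595 × 0.793 + 0.025 = 0.079396.
u_4 = 0.079396 × 0.793 + 0.025 = 0.087961.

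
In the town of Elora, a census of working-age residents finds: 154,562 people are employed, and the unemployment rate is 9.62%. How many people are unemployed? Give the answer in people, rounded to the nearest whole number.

About 16,451 are unemployed.

Let U be the number unemployed. The labor force is E + U, and U/(E+U) = 0.0962.
So U = 0.0962 × 154,562 / (1 − 0.0962) = 14868.86 / 0.9038 ≈ 16,451.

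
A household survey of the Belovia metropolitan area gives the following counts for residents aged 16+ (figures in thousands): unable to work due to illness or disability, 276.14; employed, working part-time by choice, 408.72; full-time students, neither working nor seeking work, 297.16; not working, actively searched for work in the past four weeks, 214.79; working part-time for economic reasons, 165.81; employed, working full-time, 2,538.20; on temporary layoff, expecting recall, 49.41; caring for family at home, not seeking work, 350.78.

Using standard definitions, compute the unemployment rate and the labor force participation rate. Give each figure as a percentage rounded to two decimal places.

Unemployment rate ≈ 7.82%; labor force participation rate ≈ 78.51%.

Employed = 408.72 + 165.81 + 2,538.20 = 3,112.73 thousand (anyone who worked, including part-time for economic reasons, counts as employed).
Unemployed = 214.79 + 49.41 = 264.20 thousand (jobless and actively searching, or on temporary layoff).
Labor force = 3,112.73 + 264.20 = 3,376.93 thousand.
Not in labor force = 276.14 + 297.16 + 350.78 = 924.08 thousand (those not working and not actively searching are outside the labor force).
Civilian working-age population = 3,376.93 + 924.08 = 4,301.01 thousand.
Unemployment rate = 264.20 / 3,376.93 = 7.82%.
Labor force participation rate = 3,376.93 / 4,301.01 = 78.51%.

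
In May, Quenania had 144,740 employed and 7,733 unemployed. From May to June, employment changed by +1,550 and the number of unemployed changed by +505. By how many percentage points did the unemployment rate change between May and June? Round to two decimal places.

May: labor force = 144,740 + 7,733 = 152,473; u = 7,733/152,473 = 5.07%.
June: labor force = 146,290 + 8,238 = 154,528; u = 8,238/154,528 = 5.33%.
Change = 5.33% − 5.07% = +0.26 pp.

The unemployment rate changed by +0.26 percentage points.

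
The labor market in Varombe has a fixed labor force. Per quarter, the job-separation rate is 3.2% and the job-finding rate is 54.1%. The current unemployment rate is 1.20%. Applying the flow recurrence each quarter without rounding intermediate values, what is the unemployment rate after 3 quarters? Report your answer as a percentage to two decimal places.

Unemployment rate after three quarters ≈ 5.24%.

With a fixed labor force, u_{t+1} = u_t + s·(1−u_t) − f·u_t = u_t·(1−s−f) + s.
Here 1−s−f = 0.427 and s = 0.032.
u_1 = 0.012000 × 0.427 + 0.032 = 0.037124.
u_2 = 0.037124 × 0.427 + 0.032 = 0.047852.
u_3 = 0.047852 × 0.427 + 0.032 = 0.052433.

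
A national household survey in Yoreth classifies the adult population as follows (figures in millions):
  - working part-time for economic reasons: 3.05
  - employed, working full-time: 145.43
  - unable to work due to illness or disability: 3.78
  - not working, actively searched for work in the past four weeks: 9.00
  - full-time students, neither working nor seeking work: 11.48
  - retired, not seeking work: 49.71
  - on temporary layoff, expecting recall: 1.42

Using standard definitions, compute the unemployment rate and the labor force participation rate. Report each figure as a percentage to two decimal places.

Employed = 3.05 + 145.43 = 148.48 million (anyone who worked, including part-time for economic reasons, counts as employed).
Unemployed = 9.00 + 1.42 = 10.42 million (jobless and actively searching, or on temporary layoff).
Labor force = 148.48 + 10.42 = 158.90 million.
Not in labor force = 3.78 + 11.48 + 49.71 = 64.97 million (those not working and not actively searching are outside the labor force).
Civilian working-age population = 158.90 + 64.97 = 223.87 million.
Unemployment rate = 10.42 / 158.90 = 6.56%.
Labor force participation rate = 158.90 / 223.87 = 70.98%.

Unemployment rate ≈ 6.56%; labor force participation rate ≈ 70.98%.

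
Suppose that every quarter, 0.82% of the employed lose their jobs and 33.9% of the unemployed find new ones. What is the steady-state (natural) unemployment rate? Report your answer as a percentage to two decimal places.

Steady-state unemployment rate ≈ 2.36%.

At steady state the flows balance: s·E = f·U, so U/(E+U) = s/(s+f).
u* = 0.82 / (0.82 + 33.9) = 0.82 / 34.72 = 2.36%.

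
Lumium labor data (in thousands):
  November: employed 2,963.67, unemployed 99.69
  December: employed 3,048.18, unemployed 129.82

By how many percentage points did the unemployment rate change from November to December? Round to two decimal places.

November: labor force = 2,963.67 + 99.69 = 3,063.36; u = 99.69/3,063.36 = 3.25%.
December: labor force = 3,048.18 + 129.82 = 3,178.00; u = 129.82/3,178.00 = 4.08%.
Change = 4.08% − 3.25% = +0.83 pp.

The unemployment rate changed by +0.83 percentage points.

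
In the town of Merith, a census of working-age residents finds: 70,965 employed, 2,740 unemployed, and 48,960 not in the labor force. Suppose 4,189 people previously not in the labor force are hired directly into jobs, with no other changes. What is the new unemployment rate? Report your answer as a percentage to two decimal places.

Initially, labor force = 70,965 + 2,740 = 73,705, so u = 2,740/73,705 = 3.72%.
After the change, employed and labor force both rise by 4,189; unemployed unchanged → E = 75,154, U = 2,740, labor force = 77,894.
New unemployment rate = 2,740 / 77,894 = 3.52%.

New unemployment rate ≈ 3.52%.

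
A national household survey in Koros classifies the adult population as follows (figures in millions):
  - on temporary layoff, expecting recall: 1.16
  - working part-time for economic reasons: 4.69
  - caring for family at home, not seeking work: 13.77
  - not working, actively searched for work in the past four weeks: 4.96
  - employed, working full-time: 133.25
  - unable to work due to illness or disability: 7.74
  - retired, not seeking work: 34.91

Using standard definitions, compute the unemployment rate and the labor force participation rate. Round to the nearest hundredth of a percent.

Employed = 4.69 + 133.25 = 137.94 million (anyone who worked, including part-time for economic reasons, counts as employed).
Unemployed = 1.16 + 4.96 = 6.12 million (jobless and actively searching, or on temporary layoff).
Labor force = 137.94 + 6.12 = 144.06 million.
Not in labor force = 13.77 + 7.74 + 34.91 = 56.42 million (those not working and not actively searching are outside the labor force).
Civilian working-age population = 144.06 + 56.42 = 200.48 million.
Unemployment rate = 6.12 / 144.06 = 4.25%.
Labor force participation rate = 144.06 / 200.48 = 71.86%.

Unemployment rate ≈ 4.25%; labor force participation rate ≈ 71.86%.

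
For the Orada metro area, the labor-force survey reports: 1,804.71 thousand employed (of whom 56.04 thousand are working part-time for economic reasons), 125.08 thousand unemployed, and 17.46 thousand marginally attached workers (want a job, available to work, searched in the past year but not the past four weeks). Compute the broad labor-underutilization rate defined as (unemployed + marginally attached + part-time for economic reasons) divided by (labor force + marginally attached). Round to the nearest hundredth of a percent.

Broad underutilization rate ≈ 10.20%.

Labor force = 1,804.71 + 125.08 = 1,929.79 thousand.
Numerator = 125.08 + 17.46 + 56.04 = 198.58 thousand.
Denominator = 1,929.79 + 17.46 = 1,947.25 thousand.
Broad rate = 198.58 / 1,947.25 = 10.20%.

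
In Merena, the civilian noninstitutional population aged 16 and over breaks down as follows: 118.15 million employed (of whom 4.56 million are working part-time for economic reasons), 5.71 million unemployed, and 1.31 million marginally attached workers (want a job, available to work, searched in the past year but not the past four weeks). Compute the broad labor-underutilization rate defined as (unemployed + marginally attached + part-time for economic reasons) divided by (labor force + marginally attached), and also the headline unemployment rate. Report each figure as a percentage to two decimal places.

Broad underutilization rate ≈ 9.25%; headline unemployment rate ≈ 4.61%.

Labor force = 118.15 + 5.71 = 123.86 million.
Numerator = 5.71 + 1.31 + 4.56 = 11.58 million.
Denominator = 123.86 + 1.31 = 125.17 million.
Broad rate = 11.58 / 125.17 = 9.25%.
Headline unemployment rate = 5.71 / 123.86 = 4.61%.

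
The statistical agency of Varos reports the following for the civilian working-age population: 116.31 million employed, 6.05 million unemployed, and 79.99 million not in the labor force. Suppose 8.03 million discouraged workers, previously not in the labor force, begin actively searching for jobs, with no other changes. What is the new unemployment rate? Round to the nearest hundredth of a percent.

Initially, labor force = 116.31 + 6.05 = 122.36 million, so u = 6.05/122.36 = 4.94%.
After the change, unemployed and labor force both rise by 8.03 → E = 116.31, U = 14.08, labor force = 130.39 million.
New unemployment rate = 14.08 / 130.39 = 10.80%.

New unemployment rate ≈ 10.80%.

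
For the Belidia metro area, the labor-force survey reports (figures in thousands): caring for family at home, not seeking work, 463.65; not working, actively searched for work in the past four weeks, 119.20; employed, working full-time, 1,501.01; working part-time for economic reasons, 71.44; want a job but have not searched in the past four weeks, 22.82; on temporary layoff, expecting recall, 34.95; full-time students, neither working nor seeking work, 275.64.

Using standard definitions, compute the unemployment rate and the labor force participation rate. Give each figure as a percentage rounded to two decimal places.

Unemployment rate ≈ 8.93%; labor force participation rate ≈ 69.38%.

Employed = 1,501.01 + 71.44 = 1,572.45 thousand (anyone who worked, including part-time for economic reasons, counts as employed).
Unemployed = 119.20 + 34.95 = 154.15 thousand (jobless and actively searching, or on temporary layoff).
Labor force = 1,572.45 + 154.15 = 1,726.60 thousand.
Not in labor force = 463.65 + 22.82 + 275.64 = 762.11 thousand (those not working and not actively searching are outside the labor force — including those who want a job but have given up searching).
Civilian working-age population = 1,726.60 + 762.11 = 2,488.71 thousand.
Unemployment rate = 154.15 / 1,726.60 = 8.93%.
Labor force participation rate = 1,726.60 / 2,488.71 = 69.38%.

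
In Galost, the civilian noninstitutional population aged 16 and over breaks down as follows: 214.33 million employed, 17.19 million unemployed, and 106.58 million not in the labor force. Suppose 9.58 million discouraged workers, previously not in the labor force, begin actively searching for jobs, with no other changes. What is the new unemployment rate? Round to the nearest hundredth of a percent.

New unemployment rate ≈ 11.10%.

Initially, labor force = 214.33 + 17.19 = 231.52 million, so u = 17.19/231.52 = 7.42%.
After the change, unemployed and labor force both rise by 9.58 → E = 214.33, U = 26.77, labor force = 241.10 million.
New unemployment rate = 26.77 / 241.10 = 11.10%.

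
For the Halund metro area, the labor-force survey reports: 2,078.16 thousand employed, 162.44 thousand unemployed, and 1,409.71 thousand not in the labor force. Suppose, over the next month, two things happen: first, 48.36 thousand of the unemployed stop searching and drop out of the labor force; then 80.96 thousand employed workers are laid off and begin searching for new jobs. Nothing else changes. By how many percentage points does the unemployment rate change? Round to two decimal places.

The unemployment rate changes by +1.65 percentage points.

Initially, labor force = 2,078.16 + 162.44 = 2,240.60 thousand, so u = 162.44/2,240.60 = 7.25%.
After the first change, unemployed and labor force both fall by 48.36 → E = 2,078.16, U = 114.08, labor force = 2,192.24 thousand.
After the second change, employed falls and unemployed rises by 80.96; labor force unchanged → E = 1,997.20, U = 195.04, labor force = 2,192.24 thousand.
New unemployment rate = 195.04 / 2,192.24 = 8.90%.
Change = 8.90% − 7.25% = +1.65 percentage points.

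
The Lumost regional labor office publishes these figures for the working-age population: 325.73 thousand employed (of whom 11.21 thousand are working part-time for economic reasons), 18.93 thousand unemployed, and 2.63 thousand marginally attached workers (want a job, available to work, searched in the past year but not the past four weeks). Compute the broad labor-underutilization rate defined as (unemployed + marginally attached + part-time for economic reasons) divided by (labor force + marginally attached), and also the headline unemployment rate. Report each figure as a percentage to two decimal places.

Labor force = 325.73 + 18.93 = 344.66 thousand.
Numerator = 18.93 + 2.63 + 11.21 = 32.77 thousand.
Denominator = 344.66 + 2.63 = 347.29 thousand.
Broad rate = 32.77 / 347.29 = 9.44%.
Headline unemployment rate = 18.93 / 344.66 = 5.49%.

Broad underutilization rate ≈ 9.44%; headline unemployment rate ≈ 5.49%.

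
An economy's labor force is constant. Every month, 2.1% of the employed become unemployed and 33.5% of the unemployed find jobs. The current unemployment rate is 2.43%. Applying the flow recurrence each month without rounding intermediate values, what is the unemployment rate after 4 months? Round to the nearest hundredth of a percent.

With a fixed labor force, u_{t+1} = u_t + s·(1−u_t) − f·u_t = u_t·(1−s−f) + s.
Here 1−s−f = 0.644 and s = 0.021.
u_1 = 0.024300 × 0.644 + 0.021 = 0.036649.
u_2 = 0.036649 × 0.644 + 0.021 = 0.044602.
u_3 = 0.044602 × 0.644 + 0.021 = 0.049724.
u_4 = 0.049724 × 0.644 + 0.021 = 0.053022.

Unemployment rate after four months ≈ 5.30%.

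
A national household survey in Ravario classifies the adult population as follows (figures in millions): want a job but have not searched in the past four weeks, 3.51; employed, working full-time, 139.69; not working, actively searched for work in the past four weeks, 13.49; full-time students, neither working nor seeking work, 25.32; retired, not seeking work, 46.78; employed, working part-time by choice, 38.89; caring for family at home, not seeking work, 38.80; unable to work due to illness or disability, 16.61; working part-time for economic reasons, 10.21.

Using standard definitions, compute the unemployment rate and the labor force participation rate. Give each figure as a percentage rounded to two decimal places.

Unemployment rate ≈ 6.67%; labor force participation rate ≈ 60.69%.

Employed = 139.69 + 38.89 + 10.21 = 188.79 million (anyone who worked, including part-time for economic reasons, counts as employed).
Unemployed = 13.49 million.
Labor force = 188.79 + 13.49 = 202.28 million.
Not in labor force = 3.51 + 25.32 + 46.78 + 38.80 + 16.61 = 131.02 million (those not working and not actively searching are outside the labor force — including those who want a job but have given up searching).
Civilian working-age population = 202.28 + 131.02 = 333.30 million.
Unemployment rate = 13.49 / 202.28 = 6.67%.
Labor force participation rate = 202.28 / 333.30 = 60.69%.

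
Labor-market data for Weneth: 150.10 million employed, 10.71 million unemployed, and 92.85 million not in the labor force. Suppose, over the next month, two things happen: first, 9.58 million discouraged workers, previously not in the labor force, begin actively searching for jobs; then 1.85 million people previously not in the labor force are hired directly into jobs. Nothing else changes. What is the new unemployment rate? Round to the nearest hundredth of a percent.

New unemployment rate ≈ 11.78%.

Initially, labor force = 150.10 + 10.71 = 160.81 million, so u = 10.71/160.81 = 6.66%.
After the first change, unemployed and labor force both rise by 9.58 → E = 150.10, U = 20.29, labor force = 170.39 million.
After the second change, employed and labor force both rise by 1.85; unemployed unchanged → E = 151.95, U = 20.29, labor force = 172.24 million.
New unemployment rate = 20.29 / 172.24 = 11.78%.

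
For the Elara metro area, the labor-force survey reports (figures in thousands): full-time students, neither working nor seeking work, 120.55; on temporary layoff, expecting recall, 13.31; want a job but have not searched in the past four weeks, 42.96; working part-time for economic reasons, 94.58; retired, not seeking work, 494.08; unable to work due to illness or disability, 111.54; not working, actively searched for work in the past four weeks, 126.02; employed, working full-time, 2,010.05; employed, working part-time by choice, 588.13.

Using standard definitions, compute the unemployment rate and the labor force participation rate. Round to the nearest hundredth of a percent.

Unemployment rate ≈ 4.92%; labor force participation rate ≈ 78.64%.

Employed = 94.58 + 2,010.05 + 588.13 = 2,692.76 thousand (anyone who worked, including part-time for economic reasons, counts as employed).
Unemployed = 13.31 + 126.02 = 139.33 thousand (jobless and actively searching, or on temporary layoff).
Labor force = 2,692.76 + 139.33 = 2,832.09 thousand.
Not in labor force = 120.55 + 42.96 + 494.08 + 111.54 = 769.13 thousand (those not working and not actively searching are outside the labor force — including those who want a job but have given up searching).
Civilian working-age population = 2,832.09 + 769.13 = 3,601.22 thousand.
Unemployment rate = 139.33 / 2,832.09 = 4.92%.
Labor force participation rate = 2,832.09 / 3,601.22 = 78.64%.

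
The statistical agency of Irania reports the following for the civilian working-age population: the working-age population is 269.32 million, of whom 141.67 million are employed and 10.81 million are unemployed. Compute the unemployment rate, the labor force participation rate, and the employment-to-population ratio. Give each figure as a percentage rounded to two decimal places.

Unemployment rate ≈ 7.09%; labor force participation rate ≈ 56.62%; employment-population ratio ≈ 52.60%.

Labor force = employed + unemployed = 141.67 + 10.81 = 152.48 million.
Unemployment rate = 10.81 / 152.48 = 7.09%.
Labor force participation rate = 152.48 / 269.32 = 56.62%.
Employment-population ratio = 141.67 / 269.32 = 52.60%.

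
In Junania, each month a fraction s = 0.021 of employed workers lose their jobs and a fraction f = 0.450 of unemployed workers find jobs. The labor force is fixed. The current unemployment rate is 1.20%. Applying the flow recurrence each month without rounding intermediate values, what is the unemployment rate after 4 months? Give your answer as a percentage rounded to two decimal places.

With a fixed labor force, u_{t+1} = u_t + s·(1−u_t) − f·u_t = u_t·(1−s−f) + s.
Here 1−s−f = 0.529 and s = 0.021.
u_1 = 0.012000 × 0.529 + 0.021 = 0.027348.
u_2 = 0.027348 × 0.529 + 0.021 = 0.035467.
u_3 = 0.035467 × 0.529 + 0.021 = 0.039762.
u_4 = 0.039762 × 0.529 + 0.021 = 0.042034.

Unemployment rate after four months ≈ 4.20%.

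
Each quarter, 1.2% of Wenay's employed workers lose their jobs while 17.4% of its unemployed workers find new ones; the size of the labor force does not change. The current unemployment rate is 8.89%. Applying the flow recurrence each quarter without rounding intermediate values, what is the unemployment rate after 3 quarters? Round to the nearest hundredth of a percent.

With a fixed labor force, u_{t+1} = u_t + s·(1−u_t) − f·u_t = u_t·(1−s−f) + s.
Here 1−s−f = 0.814 and s = 0.012.
u_1 = 0.088900 × 0.814 + 0.012 = 0.084365.
u_2 = 0.084365 × 0.814 + 0.012 = 0.080673.
u_3 = 0.080673 × 0.814 + 0.012 = 0.077668.

Unemployment rate after three quarters ≈ 7.77%.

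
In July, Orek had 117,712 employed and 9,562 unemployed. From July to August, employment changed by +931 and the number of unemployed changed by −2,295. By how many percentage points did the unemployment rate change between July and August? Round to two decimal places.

July: labor force = 117,712 + 9,562 = 127,274; u = 9,562/127,274 = 7.51%.
August: labor force = 118,643 + 7,267 = 125,910; u = 7,267/125,910 = 5.77%.
Change = 5.77% − 7.51% = −1.74 pp.

The unemployment rate changed by −1.74 percentage points.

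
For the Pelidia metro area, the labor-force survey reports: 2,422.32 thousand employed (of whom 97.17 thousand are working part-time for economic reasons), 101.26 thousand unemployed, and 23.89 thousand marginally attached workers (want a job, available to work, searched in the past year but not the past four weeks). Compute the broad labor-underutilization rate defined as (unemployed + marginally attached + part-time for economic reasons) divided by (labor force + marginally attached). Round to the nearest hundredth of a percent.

Labor force = 2,422.32 + 101.26 = 2,523.58 thousand.
Numerator = 101.26 + 23.89 + 97.17 = 222.32 thousand.
Denominator = 2,523.58 + 23.89 = 2,547.47 thousand.
Broad rate = 222.32 / 2,547.47 = 8.73%.

Broad underutilization rate ≈ 8.73%.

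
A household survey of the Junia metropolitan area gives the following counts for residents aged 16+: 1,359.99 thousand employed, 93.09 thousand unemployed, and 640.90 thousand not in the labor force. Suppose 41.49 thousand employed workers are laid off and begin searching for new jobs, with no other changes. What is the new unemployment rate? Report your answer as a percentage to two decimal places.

Initially, labor force = 1,359.99 + 93.09 = 1,453.08 thousand, so u = 93.09/1,453.08 = 6.41%.
After the change, employed falls and unemployed rises by 41.49; labor force unchanged → E = 1,318.50, U = 134.58, labor force = 1,453.08 thousand.
New unemployment rate = 134.58 / 1,453.08 = 9.26%.

New unemployment rate ≈ 9.26%.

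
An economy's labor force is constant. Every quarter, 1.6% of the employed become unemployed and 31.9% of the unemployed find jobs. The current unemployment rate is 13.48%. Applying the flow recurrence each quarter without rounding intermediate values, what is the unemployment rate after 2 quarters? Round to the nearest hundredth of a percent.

With a fixed labor force, u_{t+1} = u_t + s·(1−u_t) − f·u_t = u_t·(1−s−f) + s.
Here 1−s−f = 0.665 and s = 0.016.
u_1 = 0.134800 × 0.665 + 0.016 = 0.105642.
u_2 = 0.105642 × 0.665 + 0.016 = 0.086252.

Unemployment rate after two quarters ≈ 8.63%.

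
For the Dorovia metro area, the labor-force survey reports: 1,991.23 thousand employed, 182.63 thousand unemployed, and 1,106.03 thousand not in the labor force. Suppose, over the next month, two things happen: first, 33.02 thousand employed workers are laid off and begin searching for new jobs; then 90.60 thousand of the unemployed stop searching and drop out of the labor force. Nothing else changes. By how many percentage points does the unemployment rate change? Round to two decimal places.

The unemployment rate changes by −2.40 percentage points.

Initially, labor force = 1,991.23 + 182.63 = 2,173.86 thousand, so u = 182.63/2,173.86 = 8.40%.
After the first change, employed falls and unemployed rises by 33.02; labor force unchanged → E = 1,958.21, U = 215.65, labor force = 2,173.86 thousand.
After the second change, unemployed and labor force both fall by 90.60 → E = 1,958.21, U = 125.05, labor force = 2,083.26 thousand.
New unemployment rate = 125.05 / 2,083.26 = 6.00%.
Change = 6.00% − 8.40% = −2.40 percentage points.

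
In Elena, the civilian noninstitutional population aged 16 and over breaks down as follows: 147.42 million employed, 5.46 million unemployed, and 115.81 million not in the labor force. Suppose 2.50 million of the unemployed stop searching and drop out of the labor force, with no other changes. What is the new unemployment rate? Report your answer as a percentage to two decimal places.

Initially, labor force = 147.42 + 5.46 = 152.88 million, so u = 5.46/152.88 = 3.57%.
After the change, unemployed and labor force both fall by 2.50 → E = 147.42, U = 2.96, labor force = 150.38 million.
New unemployment rate = 2.96 / 150.38 = 1.97%.

New unemployment rate ≈ 1.97%.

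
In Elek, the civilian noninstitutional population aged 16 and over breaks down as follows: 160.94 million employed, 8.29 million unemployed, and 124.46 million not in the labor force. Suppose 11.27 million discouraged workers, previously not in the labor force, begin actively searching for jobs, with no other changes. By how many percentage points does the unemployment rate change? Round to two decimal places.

Initially, labor force = 160.94 + 8.29 = 169.23 million, so u = 8.29/169.23 = 4.90%.
After the change, unemployed and labor force both rise by 11.27 → E = 160.94, U = 19.56, labor force = 180.50 million.
New unemployment rate = 19.56 / 180.50 = 10.84%.
Change = 10.84% − 4.90% = +5.94 percentage points.

The unemployment rate changes by +5.94 percentage points.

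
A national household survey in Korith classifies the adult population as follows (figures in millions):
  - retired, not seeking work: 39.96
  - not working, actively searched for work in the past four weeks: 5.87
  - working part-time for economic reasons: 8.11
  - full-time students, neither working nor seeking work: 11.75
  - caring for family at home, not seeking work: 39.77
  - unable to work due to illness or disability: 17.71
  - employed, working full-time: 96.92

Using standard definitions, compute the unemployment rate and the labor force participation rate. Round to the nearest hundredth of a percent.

Unemployment rate ≈ 5.29%; labor force participation rate ≈ 50.39%.

Employed = 8.11 + 96.92 = 105.03 million (anyone who worked, including part-time for economic reasons, counts as employed).
Unemployed = 5.87 million.
Labor force = 105.03 + 5.87 = 110.90 million.
Not in labor force = 39.96 + 11.75 + 39.77 + 17.71 = 109.19 million (those not working and not actively searching are outside the labor force).
Civilian working-age population = 110.90 + 109.19 = 220.09 million.
Unemployment rate = 5.87 / 110.90 = 5.29%.
Labor force participation rate = 110.90 / 220.09 = 50.39%.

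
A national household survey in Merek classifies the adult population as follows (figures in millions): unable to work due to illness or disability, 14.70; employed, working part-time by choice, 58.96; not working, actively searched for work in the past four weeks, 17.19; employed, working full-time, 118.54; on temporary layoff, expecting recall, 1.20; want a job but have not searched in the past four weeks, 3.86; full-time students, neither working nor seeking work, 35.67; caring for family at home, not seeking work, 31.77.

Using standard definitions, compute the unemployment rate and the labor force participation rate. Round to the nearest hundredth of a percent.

Unemployment rate ≈ 9.39%; labor force participation rate ≈ 69.49%.

Employed = 58.96 + 118.54 = 177.50 million.
Unemployed = 17.19 + 1.20 = 18.39 million (jobless and actively searching, or on temporary layoff).
Labor force = 177.50 + 18.39 = 195.89 million.
Not in labor force = 14.70 + 3.86 + 35.67 + 31.77 = 86.00 million (those not working and not actively searching are outside the labor force — including those who want a job but have given up searching).
Civilian working-age population = 195.89 + 86.00 = 281.89 million.
Unemployment rate = 18.39 / 195.89 = 9.39%.
Labor force participation rate = 195.89 / 281.89 = 69.49%.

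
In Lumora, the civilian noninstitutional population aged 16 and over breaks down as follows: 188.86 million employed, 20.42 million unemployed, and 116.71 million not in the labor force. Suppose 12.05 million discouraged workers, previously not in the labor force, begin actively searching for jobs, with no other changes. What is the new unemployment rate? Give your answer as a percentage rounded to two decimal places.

New unemployment rate ≈ 14.67%.

Initially, labor force = 188.86 + 20.42 = 209.28 million, so u = 20.42/209.28 = 9.76%.
After the change, unemployed and labor force both rise by 12.05 → E = 188.86, U = 32.47, labor force = 221.33 million.
New unemployment rate = 32.47 / 221.33 = 14.67%.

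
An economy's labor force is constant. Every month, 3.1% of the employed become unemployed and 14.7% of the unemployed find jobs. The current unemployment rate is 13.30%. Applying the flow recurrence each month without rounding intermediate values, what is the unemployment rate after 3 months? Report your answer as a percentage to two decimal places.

Unemployment rate after three months ≈ 15.13%.

With a fixed labor force, u_{t+1} = u_t + s·(1−u_t) − f·u_t = u_t·(1−s−f) + s.
Here 1−s−f = 0.822 and s = 0.031.
u_1 = 0.133000 × 0.822 + 0.031 = 0.140326.
u_2 = 0.140326 × 0.822 + 0.031 = 0.146348.
u_3 = 0.146348 × 0.822 + 0.031 = 0.151298.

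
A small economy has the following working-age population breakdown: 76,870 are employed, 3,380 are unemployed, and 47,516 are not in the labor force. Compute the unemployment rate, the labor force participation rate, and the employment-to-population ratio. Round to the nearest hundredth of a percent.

Labor force = employed + unemployed = 76,870 + 3,380 = 80,250.
Working-age population = 80,250 + 47,516 = 127,766.
Unemployment rate = 3,380 / 80,250 = 4.21%.
Labor force participation rate = 80,250 / 127,766 = 62.81%.
Employment-population ratio = 76,870 / 127,766 = 60.16%.

Unemployment rate ≈ 4.21%; labor force participation rate ≈ 62.81%; employment-population ratio ≈ 60.16%.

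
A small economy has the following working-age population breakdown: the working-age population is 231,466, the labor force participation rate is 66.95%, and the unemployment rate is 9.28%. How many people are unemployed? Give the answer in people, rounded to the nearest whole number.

Labor force = 0.6695 × 231,466 = 154,966.
Unemployed = 0.0928 × 154,966 ≈ 14,381.

About 14,381 are unemployed.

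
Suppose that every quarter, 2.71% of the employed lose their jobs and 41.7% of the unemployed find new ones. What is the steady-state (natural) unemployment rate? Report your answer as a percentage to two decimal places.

Steady-state unemployment rate ≈ 6.10%.

At steady state the flows balance: s·E = f·U, so U/(E+U) = s/(s+f).
u* = 2.71 / (2.71 + 41.7) = 2.71 / 44.41 = 6.10%.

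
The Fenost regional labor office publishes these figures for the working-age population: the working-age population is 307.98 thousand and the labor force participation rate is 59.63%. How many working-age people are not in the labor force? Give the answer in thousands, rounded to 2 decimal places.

Share not in the labor force = 1 − 0.5963 = 0.4037.
Not in labor force = 0.4037 × 307.98 ≈ 124.33 thousand.

About 124.33 thousand are not in the labor force.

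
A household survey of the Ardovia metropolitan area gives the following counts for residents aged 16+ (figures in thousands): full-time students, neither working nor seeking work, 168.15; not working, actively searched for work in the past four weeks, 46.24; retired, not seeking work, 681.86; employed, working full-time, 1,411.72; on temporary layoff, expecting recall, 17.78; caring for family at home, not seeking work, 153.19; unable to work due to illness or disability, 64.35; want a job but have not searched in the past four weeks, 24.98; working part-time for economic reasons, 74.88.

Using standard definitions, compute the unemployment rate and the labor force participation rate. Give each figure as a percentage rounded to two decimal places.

Unemployment rate ≈ 4.13%; labor force participation rate ≈ 58.67%.

Employed = 1,411.72 + 74.88 = 1,486.60 thousand (anyone who worked, including part-time for economic reasons, counts as employed).
Unemployed = 46.24 + 17.78 = 64.02 thousand (jobless and actively searching, or on temporary layoff).
Labor force = 1,486.60 + 64.02 = 1,550.62 thousand.
Not in labor force = 168.15 + 681.86 + 153.19 + 64.35 + 24.98 = 1,092.53 thousand (those not working and not actively searching are outside the labor force — including those who want a job but have given up searching).
Civilian working-age population = 1,550.62 + 1,092.53 = 2,643.15 thousand.
Unemployment rate = 64.02 / 1,550.62 = 4.13%.
Labor force participation rate = 1,550.62 / 2,643.15 = 58.67%.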